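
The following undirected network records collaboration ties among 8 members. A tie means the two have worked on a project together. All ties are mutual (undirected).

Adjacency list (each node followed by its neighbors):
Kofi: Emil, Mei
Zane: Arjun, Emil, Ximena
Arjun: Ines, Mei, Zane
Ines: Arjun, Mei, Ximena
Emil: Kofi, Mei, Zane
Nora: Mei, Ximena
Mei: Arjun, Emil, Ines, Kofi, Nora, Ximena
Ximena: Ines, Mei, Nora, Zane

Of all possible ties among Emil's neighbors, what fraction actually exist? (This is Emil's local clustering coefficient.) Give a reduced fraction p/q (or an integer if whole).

1/3

Emil's neighbors: Kofi, Mei, and Zane (k = 3).
Possible neighbor pairs: C(3,2) = 3. Edges among them: Kofi–Mei → e = 1.
Clustering(Emil) = 1/3.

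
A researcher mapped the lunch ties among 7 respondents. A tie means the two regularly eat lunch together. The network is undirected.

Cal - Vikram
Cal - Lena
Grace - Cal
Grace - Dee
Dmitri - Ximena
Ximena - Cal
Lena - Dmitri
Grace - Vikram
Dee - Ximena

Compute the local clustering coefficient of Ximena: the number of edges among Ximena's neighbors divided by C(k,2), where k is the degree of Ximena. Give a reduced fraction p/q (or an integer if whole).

Ximena's neighbors: Cal, Dee, and Dmitri (k = 3).
Possible neighbor pairs: C(3,2) = 3. Edges among them: none → e = 0.
Clustering(Ximena) = 0/3 = 0.

0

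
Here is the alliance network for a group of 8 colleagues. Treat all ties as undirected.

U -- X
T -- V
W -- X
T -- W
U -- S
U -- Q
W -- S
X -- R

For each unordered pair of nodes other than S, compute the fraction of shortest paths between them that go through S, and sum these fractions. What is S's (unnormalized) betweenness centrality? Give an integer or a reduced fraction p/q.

Pairs whose geodesics pass through S — Q–V: 1/2; Q–W: 1/2; Q–T: 1/2; V–U: 1/2; U–W: 1/2; U–T: 1/2.
All other pairs contribute 0.
Summing the contributions gives betweenness(S) = 3.

3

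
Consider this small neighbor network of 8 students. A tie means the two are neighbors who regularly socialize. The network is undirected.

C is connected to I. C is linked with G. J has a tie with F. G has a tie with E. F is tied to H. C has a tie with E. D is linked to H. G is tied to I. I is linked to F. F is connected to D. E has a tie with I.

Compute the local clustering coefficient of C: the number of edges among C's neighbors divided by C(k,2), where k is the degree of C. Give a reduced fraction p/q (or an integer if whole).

C's neighbors: E, G, and I (k = 3).
Possible neighbor pairs: C(3,2) = 3. Edges among them: E–G, E–I, G–I → e = 3.
Clustering(C) = 3/3 = 1.

1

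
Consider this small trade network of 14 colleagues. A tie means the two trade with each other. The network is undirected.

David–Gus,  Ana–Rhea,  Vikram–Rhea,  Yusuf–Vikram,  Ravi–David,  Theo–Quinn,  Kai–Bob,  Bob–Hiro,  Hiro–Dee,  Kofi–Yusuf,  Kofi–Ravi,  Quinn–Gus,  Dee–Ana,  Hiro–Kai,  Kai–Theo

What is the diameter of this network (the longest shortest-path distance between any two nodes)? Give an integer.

Eccentricity of each node (its greatest distance to any other): Ana:6, Bob:7, David:6, Dee:6, Gus:6, Hiro:6, Kai:6, Kofi:7, Quinn:6, Ravi:6, Rhea:6, Theo:6, Vikram:6, Yusuf:6.
The maximum eccentricity is 7, realized for instance by the pair Kofi–Bob via Kofi – Yusuf – Vikram – Rhea – Ana – Dee – Hiro – Bob. So the diameter is 7.

7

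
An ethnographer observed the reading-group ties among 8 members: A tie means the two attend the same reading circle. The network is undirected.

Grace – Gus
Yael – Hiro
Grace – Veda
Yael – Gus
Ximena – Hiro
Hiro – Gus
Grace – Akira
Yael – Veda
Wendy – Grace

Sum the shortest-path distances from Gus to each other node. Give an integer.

11

Distances from Gus: Akira:2, Grace:1, Hiro:1, Veda:2, Wendy:2, Ximena:2, Yael:1.
Sum = 2 + 1 + 1 + 2 + 2 + 2 + 1 = 11.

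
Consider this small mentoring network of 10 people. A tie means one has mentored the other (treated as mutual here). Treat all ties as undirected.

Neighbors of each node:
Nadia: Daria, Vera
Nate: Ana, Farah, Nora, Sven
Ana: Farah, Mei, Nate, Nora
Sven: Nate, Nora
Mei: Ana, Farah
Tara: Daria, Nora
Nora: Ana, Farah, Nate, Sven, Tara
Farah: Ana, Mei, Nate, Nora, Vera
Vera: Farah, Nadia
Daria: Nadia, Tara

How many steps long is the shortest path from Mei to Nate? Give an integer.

One shortest route is Mei – Farah – Nate, which uses 2 edges, and Mei and Nate are not directly tied, so nothing shorter exists. So d(Mei,Nate) = 2.

2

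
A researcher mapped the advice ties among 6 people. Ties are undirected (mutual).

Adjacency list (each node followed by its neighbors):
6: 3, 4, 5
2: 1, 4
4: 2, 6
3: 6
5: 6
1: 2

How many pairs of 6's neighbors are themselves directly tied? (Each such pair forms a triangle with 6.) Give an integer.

0

6's neighbors are 3, 4, and 5, but none of them are tied to each other, so no triangle contains 6.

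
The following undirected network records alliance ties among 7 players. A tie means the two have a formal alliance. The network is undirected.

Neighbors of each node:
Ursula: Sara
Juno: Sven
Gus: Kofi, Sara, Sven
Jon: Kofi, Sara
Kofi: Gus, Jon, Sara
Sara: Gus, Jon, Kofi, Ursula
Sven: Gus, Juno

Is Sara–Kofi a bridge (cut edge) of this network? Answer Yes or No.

Even without that edge, Sara still reaches Kofi via Sara – Gus – Kofi, so the network stays connected. Not a bridge.

No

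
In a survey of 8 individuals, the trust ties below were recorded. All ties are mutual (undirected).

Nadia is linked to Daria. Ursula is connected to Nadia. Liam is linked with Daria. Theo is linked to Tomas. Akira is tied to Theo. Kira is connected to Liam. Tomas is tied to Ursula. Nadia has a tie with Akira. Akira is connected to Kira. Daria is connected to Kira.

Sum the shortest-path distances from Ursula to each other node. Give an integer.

Distances from Ursula: Akira:2, Daria:2, Kira:3, Liam:3, Nadia:1, Theo:2, Tomas:1.
Sum = 2 + 2 + 3 + 3 + 1 + 2 + 1 = 14.

14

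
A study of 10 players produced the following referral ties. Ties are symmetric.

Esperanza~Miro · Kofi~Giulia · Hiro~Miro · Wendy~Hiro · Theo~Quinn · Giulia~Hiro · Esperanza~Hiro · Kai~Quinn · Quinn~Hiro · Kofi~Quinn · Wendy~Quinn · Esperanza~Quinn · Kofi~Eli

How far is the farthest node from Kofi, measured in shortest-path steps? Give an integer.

Distances from Kofi: Eli:1, Esperanza:2, Giulia:1, Hiro:2, Kai:2, Miro:3, Quinn:1, Theo:2, Wendy:2.
The largest is 3 (to Miro), so the eccentricity of Kofi is 3.

3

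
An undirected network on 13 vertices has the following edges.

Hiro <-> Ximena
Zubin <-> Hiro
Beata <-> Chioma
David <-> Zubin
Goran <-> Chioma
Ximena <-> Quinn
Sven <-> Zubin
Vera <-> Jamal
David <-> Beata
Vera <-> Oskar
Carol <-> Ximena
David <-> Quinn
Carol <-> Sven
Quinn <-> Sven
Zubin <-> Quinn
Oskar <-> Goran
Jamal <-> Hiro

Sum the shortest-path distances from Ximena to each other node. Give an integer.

Distances from Ximena: Beata:3, Carol:1, Chioma:4, David:2, Goran:5, Hiro:1, Jamal:2, Oskar:4, Quinn:1, Sven:2, Vera:3, Zubin:2.
Sum = 3 + 1 + 4 + 2 + 5 + 1 + 2 + 4 + 1 + 2 + 3 + 2 = 30.

30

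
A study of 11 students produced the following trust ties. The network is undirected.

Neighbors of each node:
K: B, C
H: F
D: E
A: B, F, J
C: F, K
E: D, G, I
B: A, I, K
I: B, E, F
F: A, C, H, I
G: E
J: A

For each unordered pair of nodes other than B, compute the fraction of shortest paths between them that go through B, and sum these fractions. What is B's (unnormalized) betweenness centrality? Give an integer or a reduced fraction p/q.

10

Pairs whose geodesics pass through B — E–A: 1/2; E–J: 1/2; E–K: 1; G–A: 1/2; G–J: 1/2; G–K: 1; A–I: 1/2; A–D: 1/2; A–K: 1; I–J: 1/2; I–K: 1; D–J: 1/2; D–K: 1; J–K: 1.
All other pairs contribute 0.
Summing the contributions gives betweenness(B) = 10.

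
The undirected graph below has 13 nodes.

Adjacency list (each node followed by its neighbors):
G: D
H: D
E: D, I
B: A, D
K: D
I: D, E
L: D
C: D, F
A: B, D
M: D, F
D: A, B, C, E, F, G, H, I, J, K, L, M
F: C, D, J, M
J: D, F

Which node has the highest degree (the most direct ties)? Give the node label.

Degrees — A:2, B:2, C:2, D:12, E:2, F:4, G:1, H:1, I:2, J:2, K:1, L:1, M:2.
The maximum is 12, attained only by D.

D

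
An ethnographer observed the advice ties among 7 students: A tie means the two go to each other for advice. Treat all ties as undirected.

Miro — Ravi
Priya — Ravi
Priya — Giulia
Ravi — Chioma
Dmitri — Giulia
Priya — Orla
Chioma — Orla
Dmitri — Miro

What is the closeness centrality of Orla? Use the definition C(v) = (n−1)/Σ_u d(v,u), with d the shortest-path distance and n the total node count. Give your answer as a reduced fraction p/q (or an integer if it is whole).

1/2

Distances from Orla: Chioma:1, Dmitri:3, Giulia:2, Miro:3, Priya:1, Ravi:2. Sum = 12.
n = 7, so closeness = 6/12 = 1/2.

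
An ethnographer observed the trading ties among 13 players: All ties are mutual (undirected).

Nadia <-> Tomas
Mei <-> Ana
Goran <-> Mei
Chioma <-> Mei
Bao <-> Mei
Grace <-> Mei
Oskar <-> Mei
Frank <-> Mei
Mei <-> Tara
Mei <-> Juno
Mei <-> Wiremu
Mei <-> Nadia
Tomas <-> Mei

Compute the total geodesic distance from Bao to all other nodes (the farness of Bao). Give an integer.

23

Distances from Bao: Ana:2, Chioma:2, Frank:2, Goran:2, Grace:2, Juno:2, Mei:1, Nadia:2, Oskar:2, Tara:2, Tomas:2, Wiremu:2.
Sum = 2 + 2 + 2 + 2 + 2 + 2 + 1 + 2 + 2 + 2 + 2 + 2 = 23.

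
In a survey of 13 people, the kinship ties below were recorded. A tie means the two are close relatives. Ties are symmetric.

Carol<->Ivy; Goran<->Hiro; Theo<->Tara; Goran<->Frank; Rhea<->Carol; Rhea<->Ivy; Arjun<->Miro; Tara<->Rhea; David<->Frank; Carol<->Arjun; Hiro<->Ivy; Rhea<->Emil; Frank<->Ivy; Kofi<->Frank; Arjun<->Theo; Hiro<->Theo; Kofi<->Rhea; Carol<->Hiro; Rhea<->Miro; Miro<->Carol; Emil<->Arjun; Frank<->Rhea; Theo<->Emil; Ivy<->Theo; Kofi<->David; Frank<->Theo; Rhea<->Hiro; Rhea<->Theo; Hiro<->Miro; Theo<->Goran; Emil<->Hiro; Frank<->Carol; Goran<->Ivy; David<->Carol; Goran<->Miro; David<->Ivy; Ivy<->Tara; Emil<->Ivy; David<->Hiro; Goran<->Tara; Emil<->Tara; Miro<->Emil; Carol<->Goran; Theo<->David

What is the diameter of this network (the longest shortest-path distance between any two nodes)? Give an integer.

Eccentricity of each node (its greatest distance to any other): Arjun:3, Carol:2, David:2, Emil:2, Frank:2, Goran:2, Hiro:2, Ivy:2, Kofi:3, Miro:2, Rhea:2, Tara:2, Theo:2.
The maximum eccentricity is 3, realized for instance by the pair Kofi–Arjun via Kofi – Rhea – Carol – Arjun. So the diameter is 3.

3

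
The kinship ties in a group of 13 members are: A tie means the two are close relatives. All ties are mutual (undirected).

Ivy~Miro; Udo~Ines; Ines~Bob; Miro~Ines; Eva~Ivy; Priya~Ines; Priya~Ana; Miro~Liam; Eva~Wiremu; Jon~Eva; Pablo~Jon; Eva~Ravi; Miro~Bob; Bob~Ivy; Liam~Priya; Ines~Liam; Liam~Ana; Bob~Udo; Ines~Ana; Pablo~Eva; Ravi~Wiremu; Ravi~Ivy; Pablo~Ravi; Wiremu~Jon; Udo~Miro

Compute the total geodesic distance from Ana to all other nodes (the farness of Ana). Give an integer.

Distances from Ana: Bob:2, Eva:4, Ines:1, Ivy:3, Jon:5, Liam:1, Miro:2, Pablo:5, Priya:1, Ravi:4, Udo:2, Wiremu:5.
Sum = 2 + 4 + 1 + 3 + 5 + 1 + 2 + 5 + 1 + 4 + 2 + 5 = 35.

35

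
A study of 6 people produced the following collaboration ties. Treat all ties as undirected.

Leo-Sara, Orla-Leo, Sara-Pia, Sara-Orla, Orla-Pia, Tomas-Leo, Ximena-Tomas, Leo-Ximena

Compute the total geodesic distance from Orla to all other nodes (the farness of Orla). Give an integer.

Distances from Orla: Leo:1, Pia:1, Sara:1, Tomas:2, Ximena:2.
Sum = 1 + 1 + 1 + 2 + 2 = 7.

7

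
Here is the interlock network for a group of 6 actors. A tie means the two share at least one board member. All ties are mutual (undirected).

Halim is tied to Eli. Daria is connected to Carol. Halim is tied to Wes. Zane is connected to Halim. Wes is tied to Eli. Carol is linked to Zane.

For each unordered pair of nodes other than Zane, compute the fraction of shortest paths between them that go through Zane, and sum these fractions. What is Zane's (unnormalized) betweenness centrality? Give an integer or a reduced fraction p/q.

Pairs whose geodesics pass through Zane — Daria–Eli: 1; Daria–Wes: 1; Daria–Halim: 1; Carol–Eli: 1; Carol–Wes: 1; Carol–Halim: 1.
All other pairs contribute 0.
Summing the contributions gives betweenness(Zane) = 6.

6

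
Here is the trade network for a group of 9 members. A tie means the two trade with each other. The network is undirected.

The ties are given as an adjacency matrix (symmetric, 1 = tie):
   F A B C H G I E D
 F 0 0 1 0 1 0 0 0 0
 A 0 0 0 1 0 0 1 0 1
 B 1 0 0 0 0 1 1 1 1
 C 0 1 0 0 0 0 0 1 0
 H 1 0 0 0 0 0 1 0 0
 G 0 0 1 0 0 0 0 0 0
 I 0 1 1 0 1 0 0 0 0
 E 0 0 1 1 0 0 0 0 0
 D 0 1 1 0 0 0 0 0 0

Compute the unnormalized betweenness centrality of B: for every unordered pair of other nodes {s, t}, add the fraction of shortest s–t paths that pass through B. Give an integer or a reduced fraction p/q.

46/3

Pairs whose geodesics pass through B — F–A: 2/3; F–C: 1; F–G: 1; F–I: 1/2; F–E: 1; F–D: 1; A–G: 2/2; C–G: 1; H–G: 2/2; H–E: 2/2; H–D: 2/3; G–I: 1; G–E: 1; G–D: 1 … (+3 more pairs).
All other pairs contribute 0.
Summing the contributions gives betweenness(B) = 46/3.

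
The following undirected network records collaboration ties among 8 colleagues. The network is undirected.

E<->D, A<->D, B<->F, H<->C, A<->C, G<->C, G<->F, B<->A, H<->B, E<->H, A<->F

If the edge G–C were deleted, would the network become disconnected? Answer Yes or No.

No

Even without that edge, G still reaches C via G – F – A – C, so the network stays connected. Not a bridge.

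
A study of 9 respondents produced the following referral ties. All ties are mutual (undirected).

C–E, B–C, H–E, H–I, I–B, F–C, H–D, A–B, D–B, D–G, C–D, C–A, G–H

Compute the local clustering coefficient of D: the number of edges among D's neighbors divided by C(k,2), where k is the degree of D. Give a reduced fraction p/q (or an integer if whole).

1/3

D's neighbors: B, C, G, and H (k = 4).
Possible neighbor pairs: C(4,2) = 6. Edges among them: B–C, G–H → e = 2.
Clustering(D) = 2/6 = 1/3.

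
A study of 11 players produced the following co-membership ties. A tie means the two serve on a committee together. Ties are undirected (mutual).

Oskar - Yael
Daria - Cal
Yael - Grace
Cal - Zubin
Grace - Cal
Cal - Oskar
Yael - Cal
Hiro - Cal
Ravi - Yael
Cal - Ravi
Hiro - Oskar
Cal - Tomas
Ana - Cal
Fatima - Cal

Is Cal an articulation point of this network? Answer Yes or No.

Yes

Removing Cal leaves {Grace, Hiro, Oskar, Ravi, and Yael} with no path to {Fatima}, so the network splits into 6 components. Cal is a cut vertex.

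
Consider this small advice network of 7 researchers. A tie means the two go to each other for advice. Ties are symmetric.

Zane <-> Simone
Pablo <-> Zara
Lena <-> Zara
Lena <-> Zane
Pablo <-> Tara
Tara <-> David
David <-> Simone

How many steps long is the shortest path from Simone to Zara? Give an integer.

One shortest route is Simone – Zane – Lena – Zara, which uses 3 edges, and at distance 2 from Simone we only reach {Lena, Tara}, which does not include Zara. So d(Simone,Zara) = 3.

3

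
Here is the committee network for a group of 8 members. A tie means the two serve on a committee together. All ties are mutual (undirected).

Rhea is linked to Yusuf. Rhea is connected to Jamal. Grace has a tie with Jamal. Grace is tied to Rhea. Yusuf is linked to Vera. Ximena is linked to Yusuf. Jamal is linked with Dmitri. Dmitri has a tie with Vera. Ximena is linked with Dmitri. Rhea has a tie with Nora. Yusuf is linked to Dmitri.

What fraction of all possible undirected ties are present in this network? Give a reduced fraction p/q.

11/28

There are 11 edges and 8 nodes, so the maximum possible is C(8,2) = 28.
Density = 11/28.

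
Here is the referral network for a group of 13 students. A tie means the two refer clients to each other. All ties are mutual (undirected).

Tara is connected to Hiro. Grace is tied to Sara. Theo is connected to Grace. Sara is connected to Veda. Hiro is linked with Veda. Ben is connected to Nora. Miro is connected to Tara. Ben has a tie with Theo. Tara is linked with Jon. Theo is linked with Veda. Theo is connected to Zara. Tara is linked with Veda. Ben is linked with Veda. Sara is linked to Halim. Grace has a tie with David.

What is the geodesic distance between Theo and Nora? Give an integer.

One shortest route is Theo – Ben – Nora, which uses 2 edges, and Theo and Nora are not directly tied, so nothing shorter exists. So d(Theo,Nora) = 2.

2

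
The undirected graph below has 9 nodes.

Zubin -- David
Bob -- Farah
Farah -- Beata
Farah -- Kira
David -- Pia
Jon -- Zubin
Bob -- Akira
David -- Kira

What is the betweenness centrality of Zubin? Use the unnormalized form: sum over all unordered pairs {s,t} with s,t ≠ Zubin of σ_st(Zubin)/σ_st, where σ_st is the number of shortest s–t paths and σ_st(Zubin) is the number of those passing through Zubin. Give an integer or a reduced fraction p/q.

Pairs whose geodesics pass through Zubin — Kira–Jon: 1; Farah–Jon: 1; Akira–Jon: 1; Bob–Jon: 1; Beata–Jon: 1; Jon–David: 1; Jon–Pia: 1.
All other pairs contribute 0.
Summing the contributions gives betweenness(Zubin) = 7.

7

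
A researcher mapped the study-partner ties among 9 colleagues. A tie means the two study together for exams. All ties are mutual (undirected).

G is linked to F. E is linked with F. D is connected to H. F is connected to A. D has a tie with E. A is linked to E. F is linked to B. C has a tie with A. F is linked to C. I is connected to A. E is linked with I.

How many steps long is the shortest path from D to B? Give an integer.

3

One shortest route is D – E – F – B, which uses 3 edges, and at distance 2 from D we only reach {A, F, I}, which does not include B. So d(D,B) = 3.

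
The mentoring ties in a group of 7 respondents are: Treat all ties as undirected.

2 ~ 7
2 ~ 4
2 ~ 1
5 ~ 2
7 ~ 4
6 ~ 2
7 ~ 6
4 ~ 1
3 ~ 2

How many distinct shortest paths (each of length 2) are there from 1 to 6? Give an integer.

1

The shortest distance is 2, and the only length-2 path is 1–2–6. So there is exactly 1 shortest path.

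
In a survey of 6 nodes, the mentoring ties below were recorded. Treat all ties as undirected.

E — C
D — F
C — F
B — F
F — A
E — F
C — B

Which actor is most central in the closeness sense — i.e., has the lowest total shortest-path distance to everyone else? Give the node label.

Farness (sum of distances to all others) for each node — A:9, B:8, C:7, D:9, E:8, F:5.
The smallest farness is 5, for F, so F has the highest closeness.

F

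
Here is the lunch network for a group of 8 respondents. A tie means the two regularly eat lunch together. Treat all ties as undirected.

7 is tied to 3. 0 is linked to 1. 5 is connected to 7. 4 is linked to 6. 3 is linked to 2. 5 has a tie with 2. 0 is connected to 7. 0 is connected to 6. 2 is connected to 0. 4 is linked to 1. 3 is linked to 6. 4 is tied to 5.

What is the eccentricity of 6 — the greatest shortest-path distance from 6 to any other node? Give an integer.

2

Distances from 6: 0:1, 1:2, 2:2, 3:1, 4:1, 5:2, 7:2.
The largest is 2 (to 2, 7, 1, and 5), so the eccentricity of 6 is 2.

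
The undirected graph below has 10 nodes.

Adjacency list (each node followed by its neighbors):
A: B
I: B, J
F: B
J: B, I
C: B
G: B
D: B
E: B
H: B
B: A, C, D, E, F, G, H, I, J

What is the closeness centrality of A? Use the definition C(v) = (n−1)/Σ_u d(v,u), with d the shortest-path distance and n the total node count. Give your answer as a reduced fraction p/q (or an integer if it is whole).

9/17

Distances from A: B:1, C:2, D:2, E:2, F:2, G:2, H:2, I:2, J:2. Sum = 17.
n = 10, so closeness = 9/17.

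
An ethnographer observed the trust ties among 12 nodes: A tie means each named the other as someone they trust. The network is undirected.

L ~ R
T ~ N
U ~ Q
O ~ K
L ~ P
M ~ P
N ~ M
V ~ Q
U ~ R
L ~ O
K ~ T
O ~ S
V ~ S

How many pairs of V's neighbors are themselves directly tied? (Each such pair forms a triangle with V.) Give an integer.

0

V's neighbors are Q and S, but none of them are tied to each other, so no triangle contains V.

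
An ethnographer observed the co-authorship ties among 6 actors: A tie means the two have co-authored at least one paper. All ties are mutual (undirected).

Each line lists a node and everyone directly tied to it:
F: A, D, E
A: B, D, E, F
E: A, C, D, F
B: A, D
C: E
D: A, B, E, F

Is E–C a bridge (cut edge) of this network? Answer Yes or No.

Yes

Without the E–C edge there is no alternate route between E and C, so the network disconnects. It is a bridge.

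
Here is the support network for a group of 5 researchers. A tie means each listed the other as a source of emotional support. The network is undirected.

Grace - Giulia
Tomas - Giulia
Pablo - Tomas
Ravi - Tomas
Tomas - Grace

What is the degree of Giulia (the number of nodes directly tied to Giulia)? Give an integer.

2

Giulia is directly tied to Grace and Tomas. That is 2 neighbors, so the degree of Giulia is 2.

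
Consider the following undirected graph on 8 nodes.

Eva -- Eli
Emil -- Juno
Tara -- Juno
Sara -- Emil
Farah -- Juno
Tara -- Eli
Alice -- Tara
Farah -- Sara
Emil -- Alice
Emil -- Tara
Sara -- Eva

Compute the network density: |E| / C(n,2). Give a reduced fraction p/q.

11/28

There are 11 edges and 8 nodes, so the maximum possible is C(8,2) = 28.
Density = 11/28.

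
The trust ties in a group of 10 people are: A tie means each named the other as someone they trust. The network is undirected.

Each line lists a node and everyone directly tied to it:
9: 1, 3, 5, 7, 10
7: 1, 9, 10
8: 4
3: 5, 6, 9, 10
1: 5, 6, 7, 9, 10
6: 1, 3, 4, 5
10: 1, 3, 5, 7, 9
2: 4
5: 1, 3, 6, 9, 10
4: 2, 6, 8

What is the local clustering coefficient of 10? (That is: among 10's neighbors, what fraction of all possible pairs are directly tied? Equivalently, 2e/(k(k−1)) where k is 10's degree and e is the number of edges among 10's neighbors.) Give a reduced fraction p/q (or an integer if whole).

10's neighbors: 1, 3, 5, 7, and 9 (k = 5).
Possible neighbor pairs: C(5,2) = 10. Edges among them: 1–5, 1–7, 1–9, 3–5, 3–9, 5–9, 7–9 → e = 7.
Clustering(10) = 7/10.

7/10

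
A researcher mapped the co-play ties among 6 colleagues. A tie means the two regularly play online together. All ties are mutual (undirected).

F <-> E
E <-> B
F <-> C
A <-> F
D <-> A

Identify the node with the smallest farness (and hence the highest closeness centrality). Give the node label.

F

Farness (sum of distances to all others) for each node — A:9, B:13, C:11, D:13, E:9, F:7.
The smallest farness is 7, for F, so F has the highest closeness.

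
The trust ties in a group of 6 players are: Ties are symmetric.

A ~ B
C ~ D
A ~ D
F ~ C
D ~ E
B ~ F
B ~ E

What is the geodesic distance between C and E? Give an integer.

One shortest route is C – D – E, which uses 2 edges, and C and E are not directly tied, so nothing shorter exists. So d(C,E) = 2.

2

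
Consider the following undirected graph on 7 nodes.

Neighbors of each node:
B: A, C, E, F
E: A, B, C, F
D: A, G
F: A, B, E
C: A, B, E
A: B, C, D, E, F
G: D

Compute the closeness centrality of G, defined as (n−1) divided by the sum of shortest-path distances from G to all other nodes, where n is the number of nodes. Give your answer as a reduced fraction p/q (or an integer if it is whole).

2/5

Distances from G: A:2, B:3, C:3, D:1, E:3, F:3. Sum = 15.
n = 7, so closeness = 6/15 = 2/5.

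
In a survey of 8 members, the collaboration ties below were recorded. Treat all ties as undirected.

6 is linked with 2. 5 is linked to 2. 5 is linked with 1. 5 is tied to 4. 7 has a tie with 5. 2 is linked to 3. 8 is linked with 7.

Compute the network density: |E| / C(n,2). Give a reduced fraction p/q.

There are 7 edges and 8 nodes, so the maximum possible is C(8,2) = 28.
Density = 7/28 = 1/4.

1/4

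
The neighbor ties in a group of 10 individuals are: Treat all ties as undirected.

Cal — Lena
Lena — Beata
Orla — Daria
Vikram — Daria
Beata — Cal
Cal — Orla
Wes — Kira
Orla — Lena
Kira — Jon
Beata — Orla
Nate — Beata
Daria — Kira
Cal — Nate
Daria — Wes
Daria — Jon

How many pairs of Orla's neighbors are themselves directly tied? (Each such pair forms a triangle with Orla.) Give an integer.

3

Orla's neighbors: Beata, Cal, Daria, and Lena.
Neighbor pairs that are themselves tied: Orla–Beata–Cal; Orla–Beata–Lena; Orla–Cal–Lena. Each forms one triangle with Orla, for 3 in total.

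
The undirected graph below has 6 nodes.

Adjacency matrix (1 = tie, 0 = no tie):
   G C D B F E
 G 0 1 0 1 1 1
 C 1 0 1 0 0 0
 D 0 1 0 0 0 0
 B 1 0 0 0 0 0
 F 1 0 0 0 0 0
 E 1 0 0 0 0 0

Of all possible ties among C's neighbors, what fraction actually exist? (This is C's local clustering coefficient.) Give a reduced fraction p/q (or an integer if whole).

C's neighbors: D and G (k = 2).
Possible neighbor pairs: C(2,2) = 1. Edges among them: none → e = 0.
Clustering(C) = 0/1.

0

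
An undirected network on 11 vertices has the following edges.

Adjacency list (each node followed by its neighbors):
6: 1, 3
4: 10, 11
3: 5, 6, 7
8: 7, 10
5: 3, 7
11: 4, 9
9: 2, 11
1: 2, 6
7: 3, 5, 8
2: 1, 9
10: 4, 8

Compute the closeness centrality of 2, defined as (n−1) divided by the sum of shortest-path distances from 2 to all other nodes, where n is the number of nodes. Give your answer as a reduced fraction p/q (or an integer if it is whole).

10/29

Distances from 2: 1:1, 3:3, 4:3, 5:4, 6:2, 7:4, 8:5, 9:1, 10:4, 11:2. Sum = 29.
n = 11, so closeness = 10/29.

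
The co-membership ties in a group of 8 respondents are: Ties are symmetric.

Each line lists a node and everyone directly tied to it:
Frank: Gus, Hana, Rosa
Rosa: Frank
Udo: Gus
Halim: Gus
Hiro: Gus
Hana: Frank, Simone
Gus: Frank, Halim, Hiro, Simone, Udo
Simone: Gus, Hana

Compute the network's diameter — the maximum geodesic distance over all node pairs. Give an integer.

3

Eccentricity of each node (its greatest distance to any other): Frank:2, Gus:2, Halim:3, Hana:3, Hiro:3, Rosa:3, Simone:3, Udo:3.
The maximum eccentricity is 3, realized for instance by the pair Halim–Rosa via Halim – Gus – Frank – Rosa. So the diameter is 3.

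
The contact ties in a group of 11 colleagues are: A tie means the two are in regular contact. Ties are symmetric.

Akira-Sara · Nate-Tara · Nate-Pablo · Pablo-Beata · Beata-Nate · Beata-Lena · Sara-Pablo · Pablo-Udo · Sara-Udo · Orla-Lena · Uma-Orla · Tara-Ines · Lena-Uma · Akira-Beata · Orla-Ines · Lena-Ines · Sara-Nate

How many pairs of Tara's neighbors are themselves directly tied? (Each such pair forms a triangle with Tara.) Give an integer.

Tara's neighbors are Ines and Nate, but none of them are tied to each other, so no triangle contains Tara.

0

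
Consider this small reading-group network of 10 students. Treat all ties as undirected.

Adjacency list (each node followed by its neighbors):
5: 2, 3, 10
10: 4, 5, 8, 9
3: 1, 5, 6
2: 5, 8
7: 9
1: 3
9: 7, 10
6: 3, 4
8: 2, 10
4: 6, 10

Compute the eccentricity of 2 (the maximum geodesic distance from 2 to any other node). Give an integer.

Distances from 2: 1:3, 3:2, 4:3, 5:1, 6:3, 7:4, 8:1, 9:3, 10:2.
The largest is 4 (to 7), so the eccentricity of 2 is 4.

4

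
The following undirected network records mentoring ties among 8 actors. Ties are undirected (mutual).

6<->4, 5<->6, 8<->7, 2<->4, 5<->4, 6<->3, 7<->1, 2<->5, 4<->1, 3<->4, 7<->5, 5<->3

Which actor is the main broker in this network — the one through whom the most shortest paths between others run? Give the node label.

5

Unnormalized betweenness of each node: 1:1, 2:0, 3:0, 4:9/2, 5:8, 6:0, 7:13/2, 8:0.
5 has the largest value, 8, making it the main broker — the node through which the most shortest paths run.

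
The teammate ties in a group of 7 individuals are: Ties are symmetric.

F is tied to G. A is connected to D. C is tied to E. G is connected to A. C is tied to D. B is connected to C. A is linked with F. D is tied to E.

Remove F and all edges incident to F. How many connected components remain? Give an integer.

F's neighbors (A and G) remain reachable from one another through other ties, so the rest of the network stays in one piece.

1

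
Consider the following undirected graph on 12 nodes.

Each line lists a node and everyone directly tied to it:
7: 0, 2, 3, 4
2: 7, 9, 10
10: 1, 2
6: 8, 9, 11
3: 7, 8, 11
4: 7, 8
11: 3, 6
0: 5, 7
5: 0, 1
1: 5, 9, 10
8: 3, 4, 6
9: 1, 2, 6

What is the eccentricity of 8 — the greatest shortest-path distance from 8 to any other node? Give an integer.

4

Distances from 8: 0:3, 1:3, 2:3, 3:1, 4:1, 5:4, 6:1, 7:2, 9:2, 10:4, 11:2.
The largest is 4 (to 10 and 5), so the eccentricity of 8 is 4.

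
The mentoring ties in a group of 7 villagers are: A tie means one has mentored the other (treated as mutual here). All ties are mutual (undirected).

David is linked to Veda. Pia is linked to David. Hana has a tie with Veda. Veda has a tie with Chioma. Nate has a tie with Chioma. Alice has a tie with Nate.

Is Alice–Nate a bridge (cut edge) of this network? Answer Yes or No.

Yes

Without the Alice–Nate edge there is no alternate route between Alice and Nate, so the network disconnects. It is a bridge.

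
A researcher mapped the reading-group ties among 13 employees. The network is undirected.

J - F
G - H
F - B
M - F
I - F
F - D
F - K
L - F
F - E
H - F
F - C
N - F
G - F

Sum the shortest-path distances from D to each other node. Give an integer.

Distances from D: B:2, C:2, E:2, F:1, G:2, H:2, I:2, J:2, K:2, L:2, M:2, N:2.
Sum = 2 + 2 + 2 + 1 + 2 + 2 + 2 + 2 + 2 + 2 + 2 + 2 = 23.

23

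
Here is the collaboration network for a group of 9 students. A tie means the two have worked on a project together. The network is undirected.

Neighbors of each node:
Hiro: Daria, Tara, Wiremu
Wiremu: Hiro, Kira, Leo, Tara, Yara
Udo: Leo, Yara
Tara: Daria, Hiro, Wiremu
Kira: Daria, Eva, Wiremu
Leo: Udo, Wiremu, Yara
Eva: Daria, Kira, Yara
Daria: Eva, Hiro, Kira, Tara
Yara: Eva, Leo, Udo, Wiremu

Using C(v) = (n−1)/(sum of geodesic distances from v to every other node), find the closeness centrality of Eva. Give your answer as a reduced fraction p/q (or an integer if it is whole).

8/13

Distances from Eva: Daria:1, Hiro:2, Kira:1, Leo:2, Tara:2, Udo:2, Wiremu:2, Yara:1. Sum = 13.
n = 9, so closeness = 8/13.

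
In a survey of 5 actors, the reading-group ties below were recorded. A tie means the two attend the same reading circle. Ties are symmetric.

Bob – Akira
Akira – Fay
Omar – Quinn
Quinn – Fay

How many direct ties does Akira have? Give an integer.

2

Akira is directly tied to Bob and Fay. That is 2 neighbors, so the degree of Akira is 2.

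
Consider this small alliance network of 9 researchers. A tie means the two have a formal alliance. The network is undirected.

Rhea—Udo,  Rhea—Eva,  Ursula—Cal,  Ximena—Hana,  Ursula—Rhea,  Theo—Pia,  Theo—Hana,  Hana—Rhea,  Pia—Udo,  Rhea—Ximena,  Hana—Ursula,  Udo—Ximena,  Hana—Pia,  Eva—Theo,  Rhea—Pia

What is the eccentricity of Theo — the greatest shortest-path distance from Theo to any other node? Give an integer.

3

Distances from Theo: Cal:3, Eva:1, Hana:1, Pia:1, Rhea:2, Udo:2, Ursula:2, Ximena:2.
The largest is 3 (to Cal), so the eccentricity of Theo is 3.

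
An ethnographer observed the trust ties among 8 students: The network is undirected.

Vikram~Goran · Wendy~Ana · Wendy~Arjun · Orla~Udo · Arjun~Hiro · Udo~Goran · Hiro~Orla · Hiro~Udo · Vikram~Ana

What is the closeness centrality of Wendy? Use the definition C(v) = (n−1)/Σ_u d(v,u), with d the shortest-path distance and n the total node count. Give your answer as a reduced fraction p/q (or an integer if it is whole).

7/15

Distances from Wendy: Ana:1, Arjun:1, Goran:3, Hiro:2, Orla:3, Udo:3, Vikram:2. Sum = 15.
n = 8, so closeness = 7/15.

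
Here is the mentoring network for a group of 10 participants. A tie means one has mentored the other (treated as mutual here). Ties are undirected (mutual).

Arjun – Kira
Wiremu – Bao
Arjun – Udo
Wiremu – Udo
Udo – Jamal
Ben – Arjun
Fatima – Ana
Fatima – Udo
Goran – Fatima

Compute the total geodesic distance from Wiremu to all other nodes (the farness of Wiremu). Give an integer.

Distances from Wiremu: Ana:3, Arjun:2, Bao:1, Ben:3, Fatima:2, Goran:3, Jamal:2, Kira:3, Udo:1.
Sum = 3 + 2 + 1 + 3 + 2 + 3 + 2 + 3 + 1 = 20.

20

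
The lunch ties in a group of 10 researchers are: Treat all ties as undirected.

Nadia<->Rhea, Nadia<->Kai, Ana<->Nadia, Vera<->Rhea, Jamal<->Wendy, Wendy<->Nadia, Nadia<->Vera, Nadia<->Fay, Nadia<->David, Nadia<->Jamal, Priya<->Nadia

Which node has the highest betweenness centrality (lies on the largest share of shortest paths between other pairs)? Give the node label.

Nadia

Unnormalized betweenness of each node: Ana:0, David:0, Fay:0, Jamal:0, Kai:0, Nadia:34, Priya:0, Rhea:0, Vera:0, Wendy:0.
Nadia has the largest value, 34, making it the main broker — the node through which the most shortest paths run.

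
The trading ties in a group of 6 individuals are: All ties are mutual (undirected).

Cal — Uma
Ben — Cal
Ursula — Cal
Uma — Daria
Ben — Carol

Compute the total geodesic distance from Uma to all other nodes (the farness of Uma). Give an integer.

9

Distances from Uma: Ben:2, Cal:1, Carol:3, Daria:1, Ursula:2.
Sum = 2 + 1 + 3 + 1 + 2 = 9.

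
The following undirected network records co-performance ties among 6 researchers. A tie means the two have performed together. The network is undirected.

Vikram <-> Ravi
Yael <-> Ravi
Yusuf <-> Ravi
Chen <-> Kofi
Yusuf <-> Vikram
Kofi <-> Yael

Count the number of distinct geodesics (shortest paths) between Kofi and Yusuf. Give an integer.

1

The shortest distance is 3, and the only length-3 path is Kofi–Yael–Ravi–Yusuf. So there is exactly 1 shortest path.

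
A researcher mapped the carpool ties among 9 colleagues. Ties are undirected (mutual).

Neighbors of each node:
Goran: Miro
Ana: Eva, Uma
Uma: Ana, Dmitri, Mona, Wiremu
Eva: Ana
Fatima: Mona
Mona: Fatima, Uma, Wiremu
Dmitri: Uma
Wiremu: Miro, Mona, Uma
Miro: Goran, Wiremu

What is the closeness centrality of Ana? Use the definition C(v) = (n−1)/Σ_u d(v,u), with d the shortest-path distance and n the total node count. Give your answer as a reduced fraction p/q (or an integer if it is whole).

Distances from Ana: Dmitri:2, Eva:1, Fatima:3, Goran:4, Miro:3, Mona:2, Uma:1, Wiremu:2. Sum = 18.
n = 9, so closeness = 8/18 = 4/9.

4/9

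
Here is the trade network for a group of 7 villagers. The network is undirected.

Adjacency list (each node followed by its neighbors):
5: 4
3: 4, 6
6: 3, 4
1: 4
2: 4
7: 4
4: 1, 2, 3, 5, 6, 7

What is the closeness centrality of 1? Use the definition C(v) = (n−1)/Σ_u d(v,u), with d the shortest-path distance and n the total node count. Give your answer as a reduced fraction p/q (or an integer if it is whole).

6/11

Distances from 1: 2:2, 3:2, 4:1, 5:2, 6:2, 7:2. Sum = 11.
n = 7, so closeness = 6/11.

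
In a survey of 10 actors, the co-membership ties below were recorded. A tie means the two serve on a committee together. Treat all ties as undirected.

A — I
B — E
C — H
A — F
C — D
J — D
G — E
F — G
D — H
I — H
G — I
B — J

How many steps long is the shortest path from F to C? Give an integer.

One shortest route is F – A – I – H – C, which uses 4 edges, and at distance 3 from F we only reach {B, H}, which does not include C. So d(F,C) = 4.

4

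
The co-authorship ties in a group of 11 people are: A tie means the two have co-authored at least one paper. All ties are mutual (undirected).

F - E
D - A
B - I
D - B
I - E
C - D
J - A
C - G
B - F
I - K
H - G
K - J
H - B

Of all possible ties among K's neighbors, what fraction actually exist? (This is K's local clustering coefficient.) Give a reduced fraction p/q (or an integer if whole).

K's neighbors: I and J (k = 2).
Possible neighbor pairs: C(2,2) = 1. Edges among them: none → e = 0.
Clustering(K) = 0/1.

0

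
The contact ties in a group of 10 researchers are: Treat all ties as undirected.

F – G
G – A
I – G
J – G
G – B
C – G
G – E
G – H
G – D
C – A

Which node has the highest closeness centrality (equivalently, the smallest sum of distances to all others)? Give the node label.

Farness (sum of distances to all others) for each node — A:16, B:17, C:16, D:17, E:17, F:17, G:9, H:17, I:17, J:17.
The smallest farness is 9, for G, so G has the highest closeness.

G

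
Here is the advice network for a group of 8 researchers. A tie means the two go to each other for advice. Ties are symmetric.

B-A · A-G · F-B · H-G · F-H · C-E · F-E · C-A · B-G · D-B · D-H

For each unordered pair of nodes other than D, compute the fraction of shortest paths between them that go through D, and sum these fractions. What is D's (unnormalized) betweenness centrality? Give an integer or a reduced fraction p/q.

1/3

Pairs whose geodesics pass through D — B–H: 1/3.
All other pairs contribute 0.
Summing the contributions gives betweenness(D) = 1/3.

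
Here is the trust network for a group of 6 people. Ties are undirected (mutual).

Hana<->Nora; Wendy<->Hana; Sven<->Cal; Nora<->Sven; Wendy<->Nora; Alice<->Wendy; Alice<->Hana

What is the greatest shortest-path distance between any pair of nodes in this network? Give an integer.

4

Eccentricity of each node (its greatest distance to any other): Alice:4, Cal:4, Hana:3, Nora:2, Sven:3, Wendy:3.
The maximum eccentricity is 4, realized for instance by the pair Cal–Alice via Cal – Sven – Nora – Hana – Alice. So the diameter is 4.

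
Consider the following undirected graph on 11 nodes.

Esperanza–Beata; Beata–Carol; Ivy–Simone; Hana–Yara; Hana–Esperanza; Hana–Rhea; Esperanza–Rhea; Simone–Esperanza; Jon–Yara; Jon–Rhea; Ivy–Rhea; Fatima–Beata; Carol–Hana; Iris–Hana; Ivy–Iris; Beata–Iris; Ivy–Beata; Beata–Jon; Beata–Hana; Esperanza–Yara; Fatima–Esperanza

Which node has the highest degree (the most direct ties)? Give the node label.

Beata

Degrees — Beata:7, Carol:2, Esperanza:6, Fatima:2, Hana:6, Iris:3, Ivy:4, Jon:3, Rhea:4, Simone:2, Yara:3.
The maximum is 7, attained only by Beata.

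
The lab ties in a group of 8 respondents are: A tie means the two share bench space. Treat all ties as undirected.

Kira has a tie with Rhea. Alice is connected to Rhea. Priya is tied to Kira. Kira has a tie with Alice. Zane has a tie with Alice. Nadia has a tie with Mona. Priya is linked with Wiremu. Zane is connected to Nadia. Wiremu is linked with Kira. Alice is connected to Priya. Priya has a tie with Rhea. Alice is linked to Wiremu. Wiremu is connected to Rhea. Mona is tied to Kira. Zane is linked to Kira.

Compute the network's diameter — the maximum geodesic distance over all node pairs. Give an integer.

Eccentricity of each node (its greatest distance to any other): Alice:2, Kira:2, Mona:2, Nadia:3, Priya:3, Rhea:3, Wiremu:3, Zane:2.
The maximum eccentricity is 3, realized for instance by the pair Nadia–Wiremu via Nadia – Zane – Alice – Wiremu. So the diameter is 3.

3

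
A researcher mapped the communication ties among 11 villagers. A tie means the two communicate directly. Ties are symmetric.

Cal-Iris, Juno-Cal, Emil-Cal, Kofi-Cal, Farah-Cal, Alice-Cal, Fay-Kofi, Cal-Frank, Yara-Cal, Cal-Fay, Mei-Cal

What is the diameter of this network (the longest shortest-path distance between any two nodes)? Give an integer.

2

Eccentricity of each node (its greatest distance to any other): Alice:2, Cal:1, Emil:2, Farah:2, Fay:2, Frank:2, Iris:2, Juno:2, Kofi:2, Mei:2, Yara:2.
The maximum eccentricity is 2, realized for instance by the pair Fay–Yara via Fay – Cal – Yara. So the diameter is 2.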